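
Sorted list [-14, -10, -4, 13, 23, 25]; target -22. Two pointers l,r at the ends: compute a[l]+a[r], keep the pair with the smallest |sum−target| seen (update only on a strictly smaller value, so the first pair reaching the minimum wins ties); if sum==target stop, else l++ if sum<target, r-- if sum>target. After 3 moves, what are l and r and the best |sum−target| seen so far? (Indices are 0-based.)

l=0, r=2, best |Δ|=21

[0,5] -14+25=11 d=33 * → r--
[0,4] -14+23=9 d=31 * → r--
[0,3] -14+13=-1 d=21 * → r--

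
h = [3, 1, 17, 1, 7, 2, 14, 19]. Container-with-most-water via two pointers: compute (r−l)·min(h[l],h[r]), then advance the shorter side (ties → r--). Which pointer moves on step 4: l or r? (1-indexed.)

l

l=1 r=8: min(3,19)*7=21 best=21 *, l++
l=2 r=8: min(1,19)*6=6 best=21, l++
l=3 r=8: min(17,19)*5=85 best=85 *, l++
l=4 r=8: min(1,19)*4=4 best=85, l++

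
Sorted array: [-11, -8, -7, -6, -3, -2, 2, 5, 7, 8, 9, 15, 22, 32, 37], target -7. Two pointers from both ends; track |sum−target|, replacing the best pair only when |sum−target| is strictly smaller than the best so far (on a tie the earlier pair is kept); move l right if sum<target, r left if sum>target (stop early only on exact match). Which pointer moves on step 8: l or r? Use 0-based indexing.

[0,14] -11+37=26 d=33 * → r--
[0,13] -11+32=21 d=28 * → r--
[0,12] -11+22=11 d=18 * → r--
[0,11] -11+15=4 d=11 * → r--
[0,10] -11+9=-2 d=5 * → r--
[0,9] -11+8=-3 d=4 * → r--
[0,8] -11+7=-4 d=3 * → r--
[0,7] -11+5=-6 d=1 * → r--

r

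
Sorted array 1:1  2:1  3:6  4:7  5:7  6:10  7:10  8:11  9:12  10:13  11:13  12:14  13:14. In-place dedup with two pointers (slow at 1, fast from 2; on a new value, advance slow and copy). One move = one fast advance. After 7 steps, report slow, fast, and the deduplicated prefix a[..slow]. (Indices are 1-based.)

slow=5, fast=9, prefix=[1, 6, 7, 10, 11]

(s=1,f=2) a[fast]=1=a[slow] dup → fast++
(s=1,f=3) a[fast]=6≠a[slow]=1 write a[2]=6 → slow++,fast++
(s=2,f=4) a[fast]=7≠a[slow]=6 write a[3]=7 → slow++,fast++
(s=3,f=5) a[fast]=7=a[slow] dup → fast++
(s=3,f=6) a[fast]=10≠a[slow]=7 write a[4]=10 → slow++,fast++
(s=4,f=7) a[fast]=10=a[slow] dup → fast++
(s=4,f=8) a[fast]=11≠a[slow]=10 write a[5]=11 → slow++,fast++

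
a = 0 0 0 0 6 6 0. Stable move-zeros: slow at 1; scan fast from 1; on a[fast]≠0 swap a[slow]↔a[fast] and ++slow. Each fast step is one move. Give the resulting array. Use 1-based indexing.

slow=1 fast=1: a[fast]=0, fast++
slow=1 fast=2: a[fast]=0, fast++
slow=1 fast=3: a[fast]=0, fast++
slow=1 fast=4: a[fast]=0, fast++
slow=1 fast=5: a[fast]=6≠0 swap→a[1]=6, slow++,fast++
slow=2 fast=6: a[fast]=6≠0 swap→a[2]=6, slow++,fast++
slow=3 fast=7: a[fast]=0, fast++

[6, 6, 0, 0, 0, 0, 0]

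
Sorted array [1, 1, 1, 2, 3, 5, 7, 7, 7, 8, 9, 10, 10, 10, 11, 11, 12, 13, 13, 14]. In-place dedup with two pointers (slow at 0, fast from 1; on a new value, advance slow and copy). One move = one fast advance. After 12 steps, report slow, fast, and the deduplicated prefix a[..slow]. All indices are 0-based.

(s=0,f=1) a[fast]=1=a[slow] dup → fast++
(s=0,f=2) a[fast]=1=a[slow] dup → fast++
(s=0,f=3) a[fast]=2≠a[slow]=1 write a[1]=2 → slow++,fast++
(s=1,f=4) a[fast]=3≠a[slow]=2 write a[2]=3 → slow++,fast++
(s=2,f=5) a[fast]=5≠a[slow]=3 write a[3]=5 → slow++,fast++
(s=3,f=6) a[fast]=7≠a[slow]=5 write a[4]=7 → slow++,fast++
(s=4,f=7) a[fast]=7=a[slow] dup → fast++
(s=4,f=8) a[fast]=7=a[slow] dup → fast++
(s=4,f=9) a[fast]=8≠a[slow]=7 write a[5]=8 → slow++,fast++
(s=5,f=10) a[fast]=9≠a[slow]=8 write a[6]=9 → slow++,fast++
(s=6,f=11) a[fast]=10≠a[slow]=9 write a[7]=10 → slow++,fast++
(s=7,f=12) a[fast]=10=a[slow] dup → fast++

slow=7, fast=13, prefix=[1, 2, 3, 5, 7, 8, 9, 10]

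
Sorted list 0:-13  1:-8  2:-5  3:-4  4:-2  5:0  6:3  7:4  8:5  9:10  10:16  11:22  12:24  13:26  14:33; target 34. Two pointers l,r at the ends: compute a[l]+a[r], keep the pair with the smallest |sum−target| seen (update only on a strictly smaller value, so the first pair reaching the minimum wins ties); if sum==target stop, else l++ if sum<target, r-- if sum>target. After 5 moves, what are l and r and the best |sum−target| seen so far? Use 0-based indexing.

l=0 r=14: -13+33=20 d=14 *, l++
l=1 r=14: -8+33=25 d=9 *, l++
l=2 r=14: -5+33=28 d=6 *, l++
l=3 r=14: -4+33=29 d=5 *, l++
l=4 r=14: -2+33=31 d=3 *, l++

l=5, r=14, best |Δ|=3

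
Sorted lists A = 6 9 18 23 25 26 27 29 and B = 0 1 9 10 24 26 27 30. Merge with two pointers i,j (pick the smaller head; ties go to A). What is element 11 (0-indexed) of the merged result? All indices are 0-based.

i=0 j=0: A[i]=6>B[j]=0 take 0, j++
i=0 j=1: A[i]=6>B[j]=1 take 1, j++
i=0 j=2: A[i]=6<=B[j]=9 take 6, i++
i=1 j=2: A[i]=9<=B[j]=9 take 9, i++
i=2 j=2: A[i]=18>B[j]=9 take 9, j++
i=2 j=3: A[i]=18>B[j]=10 take 10, j++
i=2 j=4: A[i]=18<=B[j]=24 take 18, i++
i=3 j=4: A[i]=23<=B[j]=24 take 23, i++
i=4 j=4: A[i]=25>B[j]=24 take 24, j++
i=4 j=5: A[i]=25<=B[j]=26 take 25, i++
i=5 j=5: A[i]=26<=B[j]=26 take 26, i++
i=6 j=5: A[i]=27>B[j]=26 take 26, j++
i=6 j=6: A[i]=27<=B[j]=27 take 27, i++
i=7 j=6: A[i]=29>B[j]=27 take 27, j++
i=7 j=7: A[i]=29<=B[j]=30 take 29, i++
i=8 j=7: A done, take B[j]=30, j++

merged[11] = 26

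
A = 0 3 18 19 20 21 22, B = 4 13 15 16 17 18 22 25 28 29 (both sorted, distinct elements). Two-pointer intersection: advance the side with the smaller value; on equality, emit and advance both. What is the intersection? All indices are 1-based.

i=1 j=1: 0<4, i++
i=2 j=1: 3<4, i++
i=3 j=1: 18>4, j++
i=3 j=2: 18>13, j++
i=3 j=3: 18>15, j++
i=3 j=4: 18>16, j++
i=3 j=5: 18>17, j++
i=3 j=6: 18==18 emit, i++,j++
i=4 j=7: 19<22, i++
i=5 j=7: 20<22, i++
i=6 j=7: 21<22, i++
i=7 j=7: 22==22 emit, i++,j++

intersection = [18, 22]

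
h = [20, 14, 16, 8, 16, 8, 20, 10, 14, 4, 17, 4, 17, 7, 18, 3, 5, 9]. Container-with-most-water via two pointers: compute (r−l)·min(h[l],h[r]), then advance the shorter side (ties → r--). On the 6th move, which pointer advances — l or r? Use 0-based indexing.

r

l=0 r=17: min(20,9)*17=153 best=153 *, r--
l=0 r=16: min(20,5)*16=80 best=153, r--
l=0 r=15: min(20,3)*15=45 best=153, r--
l=0 r=14: min(20,18)*14=252 best=252 *, r--
l=0 r=13: min(20,7)*13=91 best=252, r--
l=0 r=12: min(20,17)*12=204 best=252, r--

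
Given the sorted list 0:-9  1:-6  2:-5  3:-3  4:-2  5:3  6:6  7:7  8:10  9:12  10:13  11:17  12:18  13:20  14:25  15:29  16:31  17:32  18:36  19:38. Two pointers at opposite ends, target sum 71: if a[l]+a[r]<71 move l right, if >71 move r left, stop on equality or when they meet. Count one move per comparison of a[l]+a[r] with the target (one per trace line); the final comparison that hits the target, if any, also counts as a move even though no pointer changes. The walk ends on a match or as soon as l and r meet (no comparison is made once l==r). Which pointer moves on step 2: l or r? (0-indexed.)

l

[0,19] -9+38=29 <71 → l++
[1,19] -6+38=32 <71 → l++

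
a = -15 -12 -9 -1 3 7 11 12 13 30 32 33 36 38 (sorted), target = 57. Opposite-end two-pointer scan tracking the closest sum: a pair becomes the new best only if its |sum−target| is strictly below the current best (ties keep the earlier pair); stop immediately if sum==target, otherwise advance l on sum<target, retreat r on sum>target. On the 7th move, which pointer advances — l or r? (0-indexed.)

[0,13] -15+38=23 d=34 * → l++
[1,13] -12+38=26 d=31 * → l++
[2,13] -9+38=29 d=28 * → l++
[3,13] -1+38=37 d=20 * → l++
[4,13] 3+38=41 d=16 * → l++
[5,13] 7+38=45 d=12 * → l++
[6,13] 11+38=49 d=8 * → l++

l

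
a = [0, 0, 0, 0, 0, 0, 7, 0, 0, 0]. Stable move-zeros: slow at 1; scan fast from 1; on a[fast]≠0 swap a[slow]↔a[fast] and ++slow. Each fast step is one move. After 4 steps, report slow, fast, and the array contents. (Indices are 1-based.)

(s=1,f=1) a[fast]=0 → fast++
(s=1,f=2) a[fast]=0 → fast++
(s=1,f=3) a[fast]=0 → fast++
(s=1,f=4) a[fast]=0 → fast++

slow=1, fast=5, a=[0, 0, 0, 0, 0, 0, 7, 0, 0, 0]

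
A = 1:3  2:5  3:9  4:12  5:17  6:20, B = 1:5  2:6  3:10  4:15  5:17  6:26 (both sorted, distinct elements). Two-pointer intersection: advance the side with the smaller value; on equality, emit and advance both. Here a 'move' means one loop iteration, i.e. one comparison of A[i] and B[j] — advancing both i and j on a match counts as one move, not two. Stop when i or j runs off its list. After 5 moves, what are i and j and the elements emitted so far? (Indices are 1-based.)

i=4, j=4, emitted=[5]

[i=1,j=1] 3<5 → i++
[i=2,j=1] 5==5 emit → i++,j++
[i=3,j=2] 9>6 → j++
[i=3,j=3] 9<10 → i++
[i=4,j=3] 12>10 → j++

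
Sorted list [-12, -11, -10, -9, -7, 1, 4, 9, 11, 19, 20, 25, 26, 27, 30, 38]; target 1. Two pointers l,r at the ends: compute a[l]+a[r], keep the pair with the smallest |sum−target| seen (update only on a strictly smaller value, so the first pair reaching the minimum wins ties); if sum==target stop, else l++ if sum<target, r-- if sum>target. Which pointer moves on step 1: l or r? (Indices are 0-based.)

[0,15] -12+38=26 d=25 * → r--

r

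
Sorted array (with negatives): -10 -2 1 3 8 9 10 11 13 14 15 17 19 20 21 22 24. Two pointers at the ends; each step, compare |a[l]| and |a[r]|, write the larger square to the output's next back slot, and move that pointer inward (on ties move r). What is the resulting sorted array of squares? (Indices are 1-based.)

[1, 4, 9, 64, 81, 100, 100, 121, 169, 196, 225, 289, 361, 400, 441, 484, 576]

l=1 r=17: |-10|<=|24| out[17]=576, r--
l=1 r=16: |-10|<=|22| out[16]=484, r--
l=1 r=15: |-10|<=|21| out[15]=441, r--
l=1 r=14: |-10|<=|20| out[14]=400, r--
l=1 r=13: |-10|<=|19| out[13]=361, r--
l=1 r=12: |-10|<=|17| out[12]=289, r--
l=1 r=11: |-10|<=|15| out[11]=225, r--
l=1 r=10: |-10|<=|14| out[10]=196, r--
l=1 r=9: |-10|<=|13| out[9]=169, r--
l=1 r=8: |-10|<=|11| out[8]=121, r--
l=1 r=7: |-10|<=|10| out[7]=100, r--
l=1 r=6: |-10|>|9| out[6]=100, l++
l=2 r=6: |-2|<=|9| out[5]=81, r--
l=2 r=5: |-2|<=|8| out[4]=64, r--
l=2 r=4: |-2|<=|3| out[3]=9, r--
l=2 r=3: |-2|>|1| out[2]=4, l++
l=3 r=3: |1|<=|1| out[1]=1, r--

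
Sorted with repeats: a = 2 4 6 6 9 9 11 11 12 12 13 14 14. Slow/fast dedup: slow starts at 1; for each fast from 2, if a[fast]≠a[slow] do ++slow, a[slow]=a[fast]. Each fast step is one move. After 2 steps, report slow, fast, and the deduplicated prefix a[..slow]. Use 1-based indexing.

slow=1 fast=2: a[fast]=4≠a[slow]=2 write a[2]=4, slow++,fast++
slow=2 fast=3: a[fast]=6≠a[slow]=4 write a[3]=6, slow++,fast++

slow=3, fast=4, prefix=[2, 4, 6]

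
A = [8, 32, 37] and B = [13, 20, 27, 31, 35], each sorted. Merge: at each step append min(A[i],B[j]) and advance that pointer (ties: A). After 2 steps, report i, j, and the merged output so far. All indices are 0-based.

[i=0,j=0] A[i]=8<=B[j]=13 take 8 → i++
[i=1,j=0] A[i]=32>B[j]=13 take 13 → j++

i=1, j=1, merged so far=[8, 13]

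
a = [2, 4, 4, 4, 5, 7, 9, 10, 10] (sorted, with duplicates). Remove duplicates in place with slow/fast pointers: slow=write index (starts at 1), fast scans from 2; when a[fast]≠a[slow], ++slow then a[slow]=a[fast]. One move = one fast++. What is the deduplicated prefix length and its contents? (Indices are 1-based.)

length 6; prefix = [2, 4, 5, 7, 9, 10]

(s=1,f=2) a[fast]=4≠a[slow]=2 write a[2]=4 → slow++,fast++
(s=2,f=3) a[fast]=4=a[slow] dup → fast++
(s=2,f=4) a[fast]=4=a[slow] dup → fast++
(s=2,f=5) a[fast]=5≠a[slow]=4 write a[3]=5 → slow++,fast++
(s=3,f=6) a[fast]=7≠a[slow]=5 write a[4]=7 → slow++,fast++
(s=4,f=7) a[fast]=9≠a[slow]=7 write a[5]=9 → slow++,fast++
(s=5,f=8) a[fast]=10≠a[slow]=9 write a[6]=10 → slow++,fast++
(s=6,f=9) a[fast]=10=a[slow] dup → fast++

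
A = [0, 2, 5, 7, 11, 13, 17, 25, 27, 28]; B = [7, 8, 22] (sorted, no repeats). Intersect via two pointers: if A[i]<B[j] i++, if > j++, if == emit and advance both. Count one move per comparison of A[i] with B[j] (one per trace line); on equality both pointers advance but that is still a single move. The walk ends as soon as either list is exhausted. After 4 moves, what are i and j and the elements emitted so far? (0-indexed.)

i=4, j=1, emitted=[7]

i=0 j=0: 0<7, i++
i=1 j=0: 2<7, i++
i=2 j=0: 5<7, i++
i=3 j=0: 7==7 emit, i++,j++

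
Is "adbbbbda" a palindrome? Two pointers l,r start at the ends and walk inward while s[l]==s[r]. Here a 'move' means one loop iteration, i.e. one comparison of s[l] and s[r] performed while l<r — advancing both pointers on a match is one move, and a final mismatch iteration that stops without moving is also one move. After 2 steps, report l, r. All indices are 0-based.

l=2, r=5

l=0 r=7: 'a'=='a', l++,r--
l=1 r=6: 'd'=='d', l++,r--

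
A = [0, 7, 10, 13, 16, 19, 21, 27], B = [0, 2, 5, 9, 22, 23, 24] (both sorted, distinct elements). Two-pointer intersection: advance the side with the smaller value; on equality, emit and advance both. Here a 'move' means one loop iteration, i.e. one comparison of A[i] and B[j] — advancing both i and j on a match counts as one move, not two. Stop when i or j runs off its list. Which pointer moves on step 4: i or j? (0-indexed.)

i=0 j=0: 0==0 emit, i++,j++
i=1 j=1: 7>2, j++
i=1 j=2: 7>5, j++
i=1 j=3: 7<9, i++

i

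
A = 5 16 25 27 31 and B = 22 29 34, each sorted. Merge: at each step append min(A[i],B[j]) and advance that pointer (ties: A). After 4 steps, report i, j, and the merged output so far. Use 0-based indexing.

i=0 j=0: A[i]=5<=B[j]=22 take 5, i++
i=1 j=0: A[i]=16<=B[j]=22 take 16, i++
i=2 j=0: A[i]=25>B[j]=22 take 22, j++
i=2 j=1: A[i]=25<=B[j]=29 take 25, i++

i=3, j=1, merged so far=[5, 16, 22, 25]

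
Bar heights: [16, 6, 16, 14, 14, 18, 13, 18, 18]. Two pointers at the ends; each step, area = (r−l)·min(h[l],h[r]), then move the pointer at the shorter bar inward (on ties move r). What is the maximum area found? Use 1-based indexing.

max area = 128

l=1 r=9: min(16,18)*8=128 best=128 *, l++
l=2 r=9: min(6,18)*7=42 best=128, l++
l=3 r=9: min(16,18)*6=96 best=128, l++
l=4 r=9: min(14,18)*5=70 best=128, l++
l=5 r=9: min(14,18)*4=56 best=128, l++
l=6 r=9: min(18,18)*3=54 best=128, r--
l=6 r=8: min(18,18)*2=36 best=128, r--
l=6 r=7: min(18,13)*1=13 best=128, r--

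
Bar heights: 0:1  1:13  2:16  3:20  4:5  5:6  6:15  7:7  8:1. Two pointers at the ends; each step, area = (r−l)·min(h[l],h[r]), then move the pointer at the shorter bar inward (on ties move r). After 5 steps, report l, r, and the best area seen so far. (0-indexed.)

[0,8] min(1,1)*8=8 best=8 * → r--
[0,7] min(1,7)*7=7 best=8 → l++
[1,7] min(13,7)*6=42 best=42 * → r--
[1,6] min(13,15)*5=65 best=65 * → l++
[2,6] min(16,15)*4=60 best=65 → r--

l=2, r=5, best area=65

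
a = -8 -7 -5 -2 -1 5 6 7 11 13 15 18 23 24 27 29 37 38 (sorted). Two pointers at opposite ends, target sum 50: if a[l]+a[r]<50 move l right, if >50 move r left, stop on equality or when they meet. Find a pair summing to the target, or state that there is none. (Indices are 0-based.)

[0,17] -8+38=30 <50 → l++
[1,17] -7+38=31 <50 → l++
[2,17] -5+38=33 <50 → l++
[3,17] -2+38=36 <50 → l++
[4,17] -1+38=37 <50 → l++
[5,17] 5+38=43 <50 → l++
[6,17] 6+38=44 <50 → l++
[7,17] 7+38=45 <50 → l++
[8,17] 11+38=49 <50 → l++
[9,17] 13+38=51 >50 → r--
[9,16] 13+37=50 → found

(13, 37)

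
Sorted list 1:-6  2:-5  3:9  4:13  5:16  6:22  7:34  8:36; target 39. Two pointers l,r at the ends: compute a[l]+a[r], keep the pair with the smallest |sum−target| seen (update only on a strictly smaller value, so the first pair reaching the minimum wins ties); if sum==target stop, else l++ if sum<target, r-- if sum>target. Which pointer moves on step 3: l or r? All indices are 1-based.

r

[1,8] -6+36=30 d=9 * → l++
[2,8] -5+36=31 d=8 * → l++
[3,8] 9+36=45 d=6 * → r--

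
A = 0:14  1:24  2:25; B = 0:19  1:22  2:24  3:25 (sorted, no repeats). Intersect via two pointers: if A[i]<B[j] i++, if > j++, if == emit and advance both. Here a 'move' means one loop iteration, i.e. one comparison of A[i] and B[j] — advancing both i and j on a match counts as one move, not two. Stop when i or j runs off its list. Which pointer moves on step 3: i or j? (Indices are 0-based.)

i=0 j=0: 14<19, i++
i=1 j=0: 24>19, j++
i=1 j=1: 24>22, j++

j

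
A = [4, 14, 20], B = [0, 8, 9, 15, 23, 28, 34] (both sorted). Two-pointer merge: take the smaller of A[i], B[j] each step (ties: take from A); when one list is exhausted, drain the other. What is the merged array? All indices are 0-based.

i=0 j=0: A[i]=4>B[j]=0 take 0, j++
i=0 j=1: A[i]=4<=B[j]=8 take 4, i++
i=1 j=1: A[i]=14>B[j]=8 take 8, j++
i=1 j=2: A[i]=14>B[j]=9 take 9, j++
i=1 j=3: A[i]=14<=B[j]=15 take 14, i++
i=2 j=3: A[i]=20>B[j]=15 take 15, j++
i=2 j=4: A[i]=20<=B[j]=23 take 20, i++
i=3 j=4: A done, take B[j]=23, j++
i=3 j=5: A done, take B[j]=28, j++
i=3 j=6: A done, take B[j]=34, j++

[0, 4, 8, 9, 14, 15, 20, 23, 28, 34]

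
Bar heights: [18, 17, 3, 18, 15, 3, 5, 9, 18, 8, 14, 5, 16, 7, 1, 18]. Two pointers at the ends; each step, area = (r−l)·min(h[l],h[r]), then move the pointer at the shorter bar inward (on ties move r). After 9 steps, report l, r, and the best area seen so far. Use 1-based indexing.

[1,16] min(18,18)*15=270 best=270 * → r--
[1,15] min(18,1)*14=14 best=270 → r--
[1,14] min(18,7)*13=91 best=270 → r--
[1,13] min(18,16)*12=192 best=270 → r--
[1,12] min(18,5)*11=55 best=270 → r--
[1,11] min(18,14)*10=140 best=270 → r--
[1,10] min(18,8)*9=72 best=270 → r--
[1,9] min(18,18)*8=144 best=270 → r--
[1,8] min(18,9)*7=63 best=270 → r--

l=1, r=7, best area=270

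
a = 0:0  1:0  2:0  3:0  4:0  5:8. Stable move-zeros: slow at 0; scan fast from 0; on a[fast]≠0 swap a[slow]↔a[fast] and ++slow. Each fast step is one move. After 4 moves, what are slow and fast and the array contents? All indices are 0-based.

slow=0, fast=4, a=[0, 0, 0, 0, 0, 8]

(s=0,f=0) a[fast]=0 → fast++
(s=0,f=1) a[fast]=0 → fast++
(s=0,f=2) a[fast]=0 → fast++
(s=0,f=3) a[fast]=0 → fast++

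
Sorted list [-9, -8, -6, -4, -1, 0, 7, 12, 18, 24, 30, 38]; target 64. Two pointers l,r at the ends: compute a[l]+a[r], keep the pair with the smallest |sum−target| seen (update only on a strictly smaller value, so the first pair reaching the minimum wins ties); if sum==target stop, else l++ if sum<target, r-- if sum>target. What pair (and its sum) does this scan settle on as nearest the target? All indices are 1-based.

[1,12] -9+38=29 d=35 * → l++
[2,12] -8+38=30 d=34 * → l++
[3,12] -6+38=32 d=32 * → l++
[4,12] -4+38=34 d=30 * → l++
[5,12] -1+38=37 d=27 * → l++
[6,12] 0+38=38 d=26 * → l++
[7,12] 7+38=45 d=19 * → l++
[8,12] 12+38=50 d=14 * → l++
[9,12] 18+38=56 d=8 * → l++
[10,12] 24+38=62 d=2 * → l++
[11,12] 30+38=68 d=4 → r--

pair (24, 38) with sum 62 (|Δ|=2)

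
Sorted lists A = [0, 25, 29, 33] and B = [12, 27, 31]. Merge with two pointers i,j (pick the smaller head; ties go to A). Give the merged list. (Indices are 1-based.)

[i=1,j=1] A[i]=0<=B[j]=12 take 0 → i++
[i=2,j=1] A[i]=25>B[j]=12 take 12 → j++
[i=2,j=2] A[i]=25<=B[j]=27 take 25 → i++
[i=3,j=2] A[i]=29>B[j]=27 take 27 → j++
[i=3,j=3] A[i]=29<=B[j]=31 take 29 → i++
[i=4,j=3] A[i]=33>B[j]=31 take 31 → j++
[i=4,j=4] B done, take A[i]=33 → i++

[0, 12, 25, 27, 29, 31, 33]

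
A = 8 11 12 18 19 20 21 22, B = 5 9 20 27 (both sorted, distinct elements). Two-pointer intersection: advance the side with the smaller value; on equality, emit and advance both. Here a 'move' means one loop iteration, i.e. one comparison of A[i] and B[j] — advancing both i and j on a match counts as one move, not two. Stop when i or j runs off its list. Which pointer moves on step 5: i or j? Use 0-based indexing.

i

[i=0,j=0] 8>5 → j++
[i=0,j=1] 8<9 → i++
[i=1,j=1] 11>9 → j++
[i=1,j=2] 11<20 → i++
[i=2,j=2] 12<20 → i++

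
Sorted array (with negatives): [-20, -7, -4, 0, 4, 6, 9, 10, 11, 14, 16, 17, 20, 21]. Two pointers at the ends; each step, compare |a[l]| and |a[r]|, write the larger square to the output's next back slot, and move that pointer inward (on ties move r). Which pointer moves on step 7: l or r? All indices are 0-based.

r

l=0 r=13: |-20|<=|21| out[13]=441, r--
l=0 r=12: |-20|<=|20| out[12]=400, r--
l=0 r=11: |-20|>|17| out[11]=400, l++
l=1 r=11: |-7|<=|17| out[10]=289, r--
l=1 r=10: |-7|<=|16| out[9]=256, r--
l=1 r=9: |-7|<=|14| out[8]=196, r--
l=1 r=8: |-7|<=|11| out[7]=121, r--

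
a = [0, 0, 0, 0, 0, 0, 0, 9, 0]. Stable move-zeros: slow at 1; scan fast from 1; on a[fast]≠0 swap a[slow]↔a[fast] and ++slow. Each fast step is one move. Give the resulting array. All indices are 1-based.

slow=1 fast=1: a[fast]=0, fast++
slow=1 fast=2: a[fast]=0, fast++
slow=1 fast=3: a[fast]=0, fast++
slow=1 fast=4: a[fast]=0, fast++
slow=1 fast=5: a[fast]=0, fast++
slow=1 fast=6: a[fast]=0, fast++
slow=1 fast=7: a[fast]=0, fast++
slow=1 fast=8: a[fast]=9≠0 swap→a[1]=9, slow++,fast++
slow=2 fast=9: a[fast]=0, fast++

[9, 0, 0, 0, 0, 0, 0, 0, 0]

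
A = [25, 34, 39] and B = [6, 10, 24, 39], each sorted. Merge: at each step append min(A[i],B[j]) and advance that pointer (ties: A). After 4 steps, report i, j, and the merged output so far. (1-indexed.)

i=2, j=4, merged so far=[6, 10, 24, 25]

[i=1,j=1] A[i]=25>B[j]=6 take 6 → j++
[i=1,j=2] A[i]=25>B[j]=10 take 10 → j++
[i=1,j=3] A[i]=25>B[j]=24 take 24 → j++
[i=1,j=4] A[i]=25<=B[j]=39 take 25 → i++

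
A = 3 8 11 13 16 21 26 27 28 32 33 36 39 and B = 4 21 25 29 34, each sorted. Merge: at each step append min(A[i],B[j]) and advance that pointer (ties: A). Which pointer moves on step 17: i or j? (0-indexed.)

[i=0,j=0] A[i]=3<=B[j]=4 take 3 → i++
[i=1,j=0] A[i]=8>B[j]=4 take 4 → j++
[i=1,j=1] A[i]=8<=B[j]=21 take 8 → i++
[i=2,j=1] A[i]=11<=B[j]=21 take 11 → i++
[i=3,j=1] A[i]=13<=B[j]=21 take 13 → i++
[i=4,j=1] A[i]=16<=B[j]=21 take 16 → i++
[i=5,j=1] A[i]=21<=B[j]=21 take 21 → i++
[i=6,j=1] A[i]=26>B[j]=21 take 21 → j++
[i=6,j=2] A[i]=26>B[j]=25 take 25 → j++
[i=6,j=3] A[i]=26<=B[j]=29 take 26 → i++
[i=7,j=3] A[i]=27<=B[j]=29 take 27 → i++
[i=8,j=3] A[i]=28<=B[j]=29 take 28 → i++
[i=9,j=3] A[i]=32>B[j]=29 take 29 → j++
[i=9,j=4] A[i]=32<=B[j]=34 take 32 → i++
[i=10,j=4] A[i]=33<=B[j]=34 take 33 → i++
[i=11,j=4] A[i]=36>B[j]=34 take 34 → j++
[i=11,j=5] B done, take A[i]=36 → i++

i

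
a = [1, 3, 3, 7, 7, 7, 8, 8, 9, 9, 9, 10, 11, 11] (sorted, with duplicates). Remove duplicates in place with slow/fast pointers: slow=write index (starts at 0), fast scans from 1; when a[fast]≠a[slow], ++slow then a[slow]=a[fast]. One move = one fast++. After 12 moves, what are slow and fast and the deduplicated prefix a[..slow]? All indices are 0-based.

(s=0,f=1) a[fast]=3≠a[slow]=1 write a[1]=3 → slow++,fast++
(s=1,f=2) a[fast]=3=a[slow] dup → fast++
(s=1,f=3) a[fast]=7≠a[slow]=3 write a[2]=7 → slow++,fast++
(s=2,f=4) a[fast]=7=a[slow] dup → fast++
(s=2,f=5) a[fast]=7=a[slow] dup → fast++
(s=2,f=6) a[fast]=8≠a[slow]=7 write a[3]=8 → slow++,fast++
(s=3,f=7) a[fast]=8=a[slow] dup → fast++
(s=3,f=8) a[fast]=9≠a[slow]=8 write a[4]=9 → slow++,fast++
(s=4,f=9) a[fast]=9=a[slow] dup → fast++
(s=4,f=10) a[fast]=9=a[slow] dup → fast++
(s=4,f=11) a[fast]=10≠a[slow]=9 write a[5]=10 → slow++,fast++
(s=5,f=12) a[fast]=11≠a[slow]=10 write a[6]=11 → slow++,fast++

slow=6, fast=13, prefix=[1, 3, 7, 8, 9, 10, 11]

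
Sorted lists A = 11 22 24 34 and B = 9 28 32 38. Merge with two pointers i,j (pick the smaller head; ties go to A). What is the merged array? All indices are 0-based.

[9, 11, 22, 24, 28, 32, 34, 38]

i=0 j=0: A[i]=11>B[j]=9 take 9, j++
i=0 j=1: A[i]=11<=B[j]=28 take 11, i++
i=1 j=1: A[i]=22<=B[j]=28 take 22, i++
i=2 j=1: A[i]=24<=B[j]=28 take 24, i++
i=3 j=1: A[i]=34>B[j]=28 take 28, j++
i=3 j=2: A[i]=34>B[j]=32 take 32, j++
i=3 j=3: A[i]=34<=B[j]=38 take 34, i++
i=4 j=3: A done, take B[j]=38, j++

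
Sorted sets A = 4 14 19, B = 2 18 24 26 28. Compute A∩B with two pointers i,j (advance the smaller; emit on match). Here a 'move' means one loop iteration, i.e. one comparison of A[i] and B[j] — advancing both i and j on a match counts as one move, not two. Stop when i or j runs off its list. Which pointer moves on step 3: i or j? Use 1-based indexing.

i

i=1 j=1: 4>2, j++
i=1 j=2: 4<18, i++
i=2 j=2: 14<18, i++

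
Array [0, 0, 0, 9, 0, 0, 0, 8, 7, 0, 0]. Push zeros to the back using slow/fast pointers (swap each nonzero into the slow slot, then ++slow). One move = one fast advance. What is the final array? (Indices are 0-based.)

slow=0 fast=0: a[fast]=0, fast++
slow=0 fast=1: a[fast]=0, fast++
slow=0 fast=2: a[fast]=0, fast++
slow=0 fast=3: a[fast]=9≠0 swap→a[0]=9, slow++,fast++
slow=1 fast=4: a[fast]=0, fast++
slow=1 fast=5: a[fast]=0, fast++
slow=1 fast=6: a[fast]=0, fast++
slow=1 fast=7: a[fast]=8≠0 swap→a[1]=8, slow++,fast++
slow=2 fast=8: a[fast]=7≠0 swap→a[2]=7, slow++,fast++
slow=3 fast=9: a[fast]=0, fast++
slow=3 fast=10: a[fast]=0, fast++

[9, 8, 7, 0, 0, 0, 0, 0, 0, 0, 0]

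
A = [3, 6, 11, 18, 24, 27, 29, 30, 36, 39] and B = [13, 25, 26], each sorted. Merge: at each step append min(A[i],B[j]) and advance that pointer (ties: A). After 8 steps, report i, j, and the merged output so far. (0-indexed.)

i=5, j=3, merged so far=[3, 6, 11, 13, 18, 24, 25, 26]

i=0 j=0: A[i]=3<=B[j]=13 take 3, i++
i=1 j=0: A[i]=6<=B[j]=13 take 6, i++
i=2 j=0: A[i]=11<=B[j]=13 take 11, i++
i=3 j=0: A[i]=18>B[j]=13 take 13, j++
i=3 j=1: A[i]=18<=B[j]=25 take 18, i++
i=4 j=1: A[i]=24<=B[j]=25 take 24, i++
i=5 j=1: A[i]=27>B[j]=25 take 25, j++
i=5 j=2: A[i]=27>B[j]=26 take 26, j++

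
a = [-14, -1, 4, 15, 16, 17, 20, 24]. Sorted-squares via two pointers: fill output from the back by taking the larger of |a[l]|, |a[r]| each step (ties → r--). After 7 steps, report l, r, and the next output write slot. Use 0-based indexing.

l=1, r=1, next write slot=0

l=0 r=7: |-14|<=|24| out[7]=576, r--
l=0 r=6: |-14|<=|20| out[6]=400, r--
l=0 r=5: |-14|<=|17| out[5]=289, r--
l=0 r=4: |-14|<=|16| out[4]=256, r--
l=0 r=3: |-14|<=|15| out[3]=225, r--
l=0 r=2: |-14|>|4| out[2]=196, l++
l=1 r=2: |-1|<=|4| out[1]=16, r--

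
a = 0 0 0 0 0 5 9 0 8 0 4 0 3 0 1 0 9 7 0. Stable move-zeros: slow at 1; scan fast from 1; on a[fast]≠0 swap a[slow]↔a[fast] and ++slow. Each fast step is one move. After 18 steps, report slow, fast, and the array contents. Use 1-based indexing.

slow=9, fast=19, a=[5, 9, 8, 4, 3, 1, 9, 7, 0, 0, 0, 0, 0, 0, 0, 0, 0, 0, 0]

(s=1,f=1) a[fast]=0 → fast++
(s=1,f=2) a[fast]=0 → fast++
(s=1,f=3) a[fast]=0 → fast++
(s=1,f=4) a[fast]=0 → fast++
(s=1,f=5) a[fast]=0 → fast++
(s=1,f=6) a[fast]=5≠0 swap→a[1]=5 → slow++,fast++
(s=2,f=7) a[fast]=9≠0 swap→a[2]=9 → slow++,fast++
(s=3,f=8) a[fast]=0 → fast++
(s=3,f=9) a[fast]=8≠0 swap→a[3]=8 → slow++,fast++
(s=4,f=10) a[fast]=0 → fast++
(s=4,f=11) a[fast]=4≠0 swap→a[4]=4 → slow++,fast++
(s=5,f=12) a[fast]=0 → fast++
(s=5,f=13) a[fast]=3≠0 swap→a[5]=3 → slow++,fast++
(s=6,f=14) a[fast]=0 → fast++
(s=6,f=15) a[fast]=1≠0 swap→a[6]=1 → slow++,fast++
(s=7,f=16) a[fast]=0 → fast++
(s=7,f=17) a[fast]=9≠0 swap→a[7]=9 → slow++,fast++
(s=8,f=18) a[fast]=7≠0 swap→a[8]=7 → slow++,fast++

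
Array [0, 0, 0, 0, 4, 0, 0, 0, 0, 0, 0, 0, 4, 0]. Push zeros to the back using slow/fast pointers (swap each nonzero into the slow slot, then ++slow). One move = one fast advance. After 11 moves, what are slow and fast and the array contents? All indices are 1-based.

(s=1,f=1) a[fast]=0 → fast++
(s=1,f=2) a[fast]=0 → fast++
(s=1,f=3) a[fast]=0 → fast++
(s=1,f=4) a[fast]=0 → fast++
(s=1,f=5) a[fast]=4≠0 swap→a[1]=4 → slow++,fast++
(s=2,f=6) a[fast]=0 → fast++
(s=2,f=7) a[fast]=0 → fast++
(s=2,f=8) a[fast]=0 → fast++
(s=2,f=9) a[fast]=0 → fast++
(s=2,f=10) a[fast]=0 → fast++
(s=2,f=11) a[fast]=0 → fast++

slow=2, fast=12, a=[4, 0, 0, 0, 0, 0, 0, 0, 0, 0, 0, 0, 4, 0]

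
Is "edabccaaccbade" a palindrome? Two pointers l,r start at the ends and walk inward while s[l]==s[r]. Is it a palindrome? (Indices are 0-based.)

l=0 r=13: 'e'=='e', l++,r--
l=1 r=12: 'd'=='d', l++,r--
l=2 r=11: 'a'=='a', l++,r--
l=3 r=10: 'b'=='b', l++,r--
l=4 r=9: 'c'=='c', l++,r--
l=5 r=8: 'c'=='c', l++,r--
l=6 r=7: 'a'=='a', l++,r--

palindrome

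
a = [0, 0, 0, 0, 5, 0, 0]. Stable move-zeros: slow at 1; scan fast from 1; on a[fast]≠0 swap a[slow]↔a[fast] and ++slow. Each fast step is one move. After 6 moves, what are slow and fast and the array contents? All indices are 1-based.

slow=2, fast=7, a=[5, 0, 0, 0, 0, 0, 0]

(s=1,f=1) a[fast]=0 → fast++
(s=1,f=2) a[fast]=0 → fast++
(s=1,f=3) a[fast]=0 → fast++
(s=1,f=4) a[fast]=0 → fast++
(s=1,f=5) a[fast]=5≠0 swap→a[1]=5 → slow++,fast++
(s=2,f=6) a[fast]=0 → fast++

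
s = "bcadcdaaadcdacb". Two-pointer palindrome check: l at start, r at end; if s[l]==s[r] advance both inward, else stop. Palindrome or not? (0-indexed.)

palindrome

[0,14] 'b'=='b' → l++,r--
[1,13] 'c'=='c' → l++,r--
[2,12] 'a'=='a' → l++,r--
[3,11] 'd'=='d' → l++,r--
[4,10] 'c'=='c' → l++,r--
[5,9] 'd'=='d' → l++,r--
[6,8] 'a'=='a' → l++,r--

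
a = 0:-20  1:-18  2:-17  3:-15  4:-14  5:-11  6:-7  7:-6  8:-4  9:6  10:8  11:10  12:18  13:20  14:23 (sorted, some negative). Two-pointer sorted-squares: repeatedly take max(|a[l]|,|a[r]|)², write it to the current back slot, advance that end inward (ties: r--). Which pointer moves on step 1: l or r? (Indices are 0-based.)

l=0 r=14: |-20|<=|23| out[14]=529, r--

r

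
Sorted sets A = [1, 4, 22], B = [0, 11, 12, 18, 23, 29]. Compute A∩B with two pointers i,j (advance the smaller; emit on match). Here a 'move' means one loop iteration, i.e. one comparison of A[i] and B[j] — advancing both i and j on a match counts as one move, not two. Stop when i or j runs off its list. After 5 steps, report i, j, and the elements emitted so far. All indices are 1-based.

[i=1,j=1] 1>0 → j++
[i=1,j=2] 1<11 → i++
[i=2,j=2] 4<11 → i++
[i=3,j=2] 22>11 → j++
[i=3,j=3] 22>12 → j++

i=3, j=4, emitted=[]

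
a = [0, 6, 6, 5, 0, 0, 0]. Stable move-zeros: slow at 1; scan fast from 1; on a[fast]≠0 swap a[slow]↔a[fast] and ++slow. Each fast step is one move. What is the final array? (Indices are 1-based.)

[6, 6, 5, 0, 0, 0, 0]

(s=1,f=1) a[fast]=0 → fast++
(s=1,f=2) a[fast]=6≠0 swap→a[1]=6 → slow++,fast++
(s=2,f=3) a[fast]=6≠0 swap→a[2]=6 → slow++,fast++
(s=3,f=4) a[fast]=5≠0 swap→a[3]=5 → slow++,fast++
(s=4,f=5) a[fast]=0 → fast++
(s=4,f=6) a[fast]=0 → fast++
(s=4,f=7) a[fast]=0 → fast++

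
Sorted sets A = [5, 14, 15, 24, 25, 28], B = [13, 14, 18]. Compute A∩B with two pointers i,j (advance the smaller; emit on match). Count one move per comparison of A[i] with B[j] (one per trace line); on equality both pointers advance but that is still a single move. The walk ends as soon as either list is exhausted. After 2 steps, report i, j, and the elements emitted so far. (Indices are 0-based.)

i=1, j=1, emitted=[]

[i=0,j=0] 5<13 → i++
[i=1,j=0] 14>13 → j++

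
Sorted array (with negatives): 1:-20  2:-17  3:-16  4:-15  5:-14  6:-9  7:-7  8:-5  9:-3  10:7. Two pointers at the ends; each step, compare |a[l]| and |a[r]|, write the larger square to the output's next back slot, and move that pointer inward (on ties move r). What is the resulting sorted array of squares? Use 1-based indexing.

l=1 r=10: |-20|>|7| out[10]=400, l++
l=2 r=10: |-17|>|7| out[9]=289, l++
l=3 r=10: |-16|>|7| out[8]=256, l++
l=4 r=10: |-15|>|7| out[7]=225, l++
l=5 r=10: |-14|>|7| out[6]=196, l++
l=6 r=10: |-9|>|7| out[5]=81, l++
l=7 r=10: |-7|<=|7| out[4]=49, r--
l=7 r=9: |-7|>|-3| out[3]=49, l++
l=8 r=9: |-5|>|-3| out[2]=25, l++
l=9 r=9: |-3|<=|-3| out[1]=9, r--

[9, 25, 49, 49, 81, 196, 225, 256, 289, 400]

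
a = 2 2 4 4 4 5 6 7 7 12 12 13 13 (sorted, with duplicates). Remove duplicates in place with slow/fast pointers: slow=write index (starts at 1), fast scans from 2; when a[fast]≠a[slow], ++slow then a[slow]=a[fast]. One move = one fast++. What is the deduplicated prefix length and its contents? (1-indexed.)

(s=1,f=2) a[fast]=2=a[slow] dup → fast++
(s=1,f=3) a[fast]=4≠a[slow]=2 write a[2]=4 → slow++,fast++
(s=2,f=4) a[fast]=4=a[slow] dup → fast++
(s=2,f=5) a[fast]=4=a[slow] dup → fast++
(s=2,f=6) a[fast]=5≠a[slow]=4 write a[3]=5 → slow++,fast++
(s=3,f=7) a[fast]=6≠a[slow]=5 write a[4]=6 → slow++,fast++
(s=4,f=8) a[fast]=7≠a[slow]=6 write a[5]=7 → slow++,fast++
(s=5,f=9) a[fast]=7=a[slow] dup → fast++
(s=5,f=10) a[fast]=12≠a[slow]=7 write a[6]=12 → slow++,fast++
(s=6,f=11) a[fast]=12=a[slow] dup → fast++
(s=6,f=12) a[fast]=13≠a[slow]=12 write a[7]=13 → slow++,fast++
(s=7,f=13) a[fast]=13=a[slow] dup → fast++

length 7; prefix = [2, 4, 5, 6, 7, 12, 13]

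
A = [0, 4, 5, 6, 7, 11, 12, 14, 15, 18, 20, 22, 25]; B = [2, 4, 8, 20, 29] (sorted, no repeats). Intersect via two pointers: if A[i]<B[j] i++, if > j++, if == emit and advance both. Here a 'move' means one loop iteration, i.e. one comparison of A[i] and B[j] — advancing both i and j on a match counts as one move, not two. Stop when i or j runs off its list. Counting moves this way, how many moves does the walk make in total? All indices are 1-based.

15 moves

[i=1,j=1] 0<2 → i++
[i=2,j=1] 4>2 → j++
[i=2,j=2] 4==4 emit → i++,j++
[i=3,j=3] 5<8 → i++
[i=4,j=3] 6<8 → i++
[i=5,j=3] 7<8 → i++
[i=6,j=3] 11>8 → j++
[i=6,j=4] 11<20 → i++
[i=7,j=4] 12<20 → i++
[i=8,j=4] 14<20 → i++
[i=9,j=4] 15<20 → i++
[i=10,j=4] 18<20 → i++
[i=11,j=4] 20==20 emit → i++,j++
[i=12,j=5] 22<29 → i++
[i=13,j=5] 25<29 → i++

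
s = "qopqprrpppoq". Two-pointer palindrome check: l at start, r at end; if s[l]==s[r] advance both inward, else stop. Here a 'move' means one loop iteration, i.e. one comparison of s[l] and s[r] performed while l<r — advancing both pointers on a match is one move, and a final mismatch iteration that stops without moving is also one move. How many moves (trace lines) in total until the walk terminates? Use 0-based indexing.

4 moves

l=0 r=11: 'q'=='q', l++,r--
l=1 r=10: 'o'=='o', l++,r--
l=2 r=9: 'p'=='p', l++,r--
l=3 r=8: 'q'!='p', stop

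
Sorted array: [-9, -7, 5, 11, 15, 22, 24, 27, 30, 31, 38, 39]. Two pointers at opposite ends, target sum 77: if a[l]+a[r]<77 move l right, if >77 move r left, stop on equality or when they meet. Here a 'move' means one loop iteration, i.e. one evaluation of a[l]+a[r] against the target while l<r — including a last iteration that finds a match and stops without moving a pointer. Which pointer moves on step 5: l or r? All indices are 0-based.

l

[0,11] -9+39=30 <77 → l++
[1,11] -7+39=32 <77 → l++
[2,11] 5+39=44 <77 → l++
[3,11] 11+39=50 <77 → l++
[4,11] 15+39=54 <77 → l++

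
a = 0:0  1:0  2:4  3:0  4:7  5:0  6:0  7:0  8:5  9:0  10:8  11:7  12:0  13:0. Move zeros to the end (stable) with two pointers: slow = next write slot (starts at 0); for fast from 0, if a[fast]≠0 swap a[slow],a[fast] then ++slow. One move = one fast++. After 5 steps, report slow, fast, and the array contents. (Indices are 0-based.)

slow=2, fast=5, a=[4, 7, 0, 0, 0, 0, 0, 0, 5, 0, 8, 7, 0, 0]

(s=0,f=0) a[fast]=0 → fast++
(s=0,f=1) a[fast]=0 → fast++
(s=0,f=2) a[fast]=4≠0 swap→a[0]=4 → slow++,fast++
(s=1,f=3) a[fast]=0 → fast++
(s=1,f=4) a[fast]=7≠0 swap→a[1]=7 → slow++,fast++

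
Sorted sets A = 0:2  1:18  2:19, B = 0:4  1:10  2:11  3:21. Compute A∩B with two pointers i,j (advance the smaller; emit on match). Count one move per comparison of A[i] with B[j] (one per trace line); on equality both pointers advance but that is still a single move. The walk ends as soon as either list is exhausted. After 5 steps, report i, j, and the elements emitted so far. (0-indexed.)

i=2, j=3, emitted=[]

[i=0,j=0] 2<4 → i++
[i=1,j=0] 18>4 → j++
[i=1,j=1] 18>10 → j++
[i=1,j=2] 18>11 → j++
[i=1,j=3] 18<21 → i++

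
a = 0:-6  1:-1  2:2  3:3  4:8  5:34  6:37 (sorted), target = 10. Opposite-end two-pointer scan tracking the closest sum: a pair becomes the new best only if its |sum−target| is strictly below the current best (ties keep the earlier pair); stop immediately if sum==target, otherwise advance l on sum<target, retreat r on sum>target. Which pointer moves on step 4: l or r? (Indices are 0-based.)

l

l=0 r=6: -6+37=31 d=21 *, r--
l=0 r=5: -6+34=28 d=18 *, r--
l=0 r=4: -6+8=2 d=8 *, l++
l=1 r=4: -1+8=7 d=3 *, l++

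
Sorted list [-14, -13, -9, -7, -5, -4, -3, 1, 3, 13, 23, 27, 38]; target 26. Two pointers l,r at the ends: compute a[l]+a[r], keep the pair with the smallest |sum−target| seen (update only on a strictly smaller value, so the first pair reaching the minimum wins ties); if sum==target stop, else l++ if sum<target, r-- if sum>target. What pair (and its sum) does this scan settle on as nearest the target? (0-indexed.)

pair (3, 23) with sum 26 (|Δ|=0)

[0,12] -14+38=24 d=2 * → l++
[1,12] -13+38=25 d=1 * → l++
[2,12] -9+38=29 d=3 → r--
[2,11] -9+27=18 d=8 → l++
[3,11] -7+27=20 d=6 → l++
[4,11] -5+27=22 d=4 → l++
[5,11] -4+27=23 d=3 → l++
[6,11] -3+27=24 d=2 → l++
[7,11] 1+27=28 d=2 → r--
[7,10] 1+23=24 d=2 → l++
[8,10] 3+23=26 d=0 * → stop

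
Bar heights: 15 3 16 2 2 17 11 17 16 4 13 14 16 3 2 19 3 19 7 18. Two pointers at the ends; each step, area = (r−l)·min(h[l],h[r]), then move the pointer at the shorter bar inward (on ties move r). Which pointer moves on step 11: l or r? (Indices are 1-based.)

l

l=1 r=20: min(15,18)*19=285 best=285 *, l++
l=2 r=20: min(3,18)*18=54 best=285, l++
l=3 r=20: min(16,18)*17=272 best=285, l++
l=4 r=20: min(2,18)*16=32 best=285, l++
l=5 r=20: min(2,18)*15=30 best=285, l++
l=6 r=20: min(17,18)*14=238 best=285, l++
l=7 r=20: min(11,18)*13=143 best=285, l++
l=8 r=20: min(17,18)*12=204 best=285, l++
l=9 r=20: min(16,18)*11=176 best=285, l++
l=10 r=20: min(4,18)*10=40 best=285, l++
l=11 r=20: min(13,18)*9=117 best=285, l++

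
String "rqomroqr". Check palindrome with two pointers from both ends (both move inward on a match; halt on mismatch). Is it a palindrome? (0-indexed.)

not a palindrome (mismatch at 3,4)

l=0 r=7: 'r'=='r', l++,r--
l=1 r=6: 'q'=='q', l++,r--
l=2 r=5: 'o'=='o', l++,r--
l=3 r=4: 'm'!='r', stop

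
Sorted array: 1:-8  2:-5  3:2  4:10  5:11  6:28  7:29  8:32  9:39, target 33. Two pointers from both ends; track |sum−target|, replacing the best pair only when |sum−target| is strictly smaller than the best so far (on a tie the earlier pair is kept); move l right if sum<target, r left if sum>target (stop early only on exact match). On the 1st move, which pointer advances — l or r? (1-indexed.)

l

l=1 r=9: -8+39=31 d=2 *, l++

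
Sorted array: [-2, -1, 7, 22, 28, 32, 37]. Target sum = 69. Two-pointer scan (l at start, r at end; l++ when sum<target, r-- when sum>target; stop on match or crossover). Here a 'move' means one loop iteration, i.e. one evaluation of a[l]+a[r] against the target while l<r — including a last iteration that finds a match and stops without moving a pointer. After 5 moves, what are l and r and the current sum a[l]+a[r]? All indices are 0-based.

[0,6] -2+37=35 <69 → l++
[1,6] -1+37=36 <69 → l++
[2,6] 7+37=44 <69 → l++
[3,6] 22+37=59 <69 → l++
[4,6] 28+37=65 <69 → l++

l=5, r=6, sum=69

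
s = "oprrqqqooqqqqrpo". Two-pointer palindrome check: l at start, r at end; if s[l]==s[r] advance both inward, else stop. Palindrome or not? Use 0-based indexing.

not a palindrome (mismatch at 3,12)

l=0 r=15: 'o'=='o', l++,r--
l=1 r=14: 'p'=='p', l++,r--
l=2 r=13: 'r'=='r', l++,r--
l=3 r=12: 'r'!='q', stop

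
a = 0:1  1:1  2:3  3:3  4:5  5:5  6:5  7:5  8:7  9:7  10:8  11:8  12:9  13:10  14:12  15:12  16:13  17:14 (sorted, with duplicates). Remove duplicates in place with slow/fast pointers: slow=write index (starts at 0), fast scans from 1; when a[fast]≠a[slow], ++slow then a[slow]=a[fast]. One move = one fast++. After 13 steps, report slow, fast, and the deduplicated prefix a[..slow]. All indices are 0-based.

slow=6, fast=14, prefix=[1, 3, 5, 7, 8, 9, 10]

(s=0,f=1) a[fast]=1=a[slow] dup → fast++
(s=0,f=2) a[fast]=3≠a[slow]=1 write a[1]=3 → slow++,fast++
(s=1,f=3) a[fast]=3=a[slow] dup → fast++
(s=1,f=4) a[fast]=5≠a[slow]=3 write a[2]=5 → slow++,fast++
(s=2,f=5) a[fast]=5=a[slow] dup → fast++
(s=2,f=6) a[fast]=5=a[slow] dup → fast++
(s=2,f=7) a[fast]=5=a[slow] dup → fast++
(s=2,f=8) a[fast]=7≠a[slow]=5 write a[3]=7 → slow++,fast++
(s=3,f=9) a[fast]=7=a[slow] dup → fast++
(s=3,f=10) a[fast]=8≠a[slow]=7 write a[4]=8 → slow++,fast++
(s=4,f=11) a[fast]=8=a[slow] dup → fast++
(s=4,f=12) a[fast]=9≠a[slow]=8 write a[5]=9 → slow++,fast++
(s=5,f=13) a[fast]=10≠a[slow]=9 write a[6]=10 → slow++,fast++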